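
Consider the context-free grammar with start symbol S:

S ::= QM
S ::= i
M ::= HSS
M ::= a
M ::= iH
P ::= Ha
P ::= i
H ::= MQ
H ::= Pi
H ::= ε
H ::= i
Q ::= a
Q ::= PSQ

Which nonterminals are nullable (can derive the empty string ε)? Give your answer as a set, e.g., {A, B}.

Directly nullable (have an ε-rule): {H}.
Not nullable: M, P, Q, S — each has a terminal in every rule's right-hand side or depends on a non-nullable symbol.

{H}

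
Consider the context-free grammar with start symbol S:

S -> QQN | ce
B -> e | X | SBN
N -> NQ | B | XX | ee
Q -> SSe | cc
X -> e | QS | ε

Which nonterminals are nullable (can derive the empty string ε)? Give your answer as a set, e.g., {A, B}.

{B, N, X}

Directly nullable (have an ε-rule): {X}.
B is nullable via B -> X (every symbol on the right is already known nullable).
N is nullable via N -> B (every symbol on the right is already known nullable).
Not nullable: Q, S — each has a terminal in every rule's right-hand side or depends on a non-nullable symbol.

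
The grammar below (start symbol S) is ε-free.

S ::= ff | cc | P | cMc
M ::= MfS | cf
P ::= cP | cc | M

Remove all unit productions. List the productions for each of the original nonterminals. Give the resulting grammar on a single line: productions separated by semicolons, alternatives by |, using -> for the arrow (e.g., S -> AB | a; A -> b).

S -> cP | cc | cf | ff | MfS | cMc; M -> cf | MfS; P -> cP | cc | cf | MfS

Unit productions: P->M, S->P.
Unit pairs (A ⇒* B via units): (P,M), (S,M), (S,P).
S: inherits non-unit rules of {M, P, S} → MfS | cMc | cP | cc | cf | ff.
M: inherits non-unit rules of {M} → MfS | cf.
P: inherits non-unit rules of {M, P} → MfS | cP | cc | cf.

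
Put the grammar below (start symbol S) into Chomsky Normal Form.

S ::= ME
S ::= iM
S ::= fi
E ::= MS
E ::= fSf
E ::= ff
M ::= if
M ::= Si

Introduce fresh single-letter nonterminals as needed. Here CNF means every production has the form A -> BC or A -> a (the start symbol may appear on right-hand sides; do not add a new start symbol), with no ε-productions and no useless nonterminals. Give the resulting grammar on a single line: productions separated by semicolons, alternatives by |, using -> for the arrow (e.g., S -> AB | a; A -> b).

No ε-productions.
No unit productions to eliminate.
TERM: introduce A -> f, B -> i and substitute in every rule of length ≥2.
BIN: E -> ASA becomes E -> AC, C -> SA.

S -> AB | BM | ME; A -> f; B -> i; C -> SA; E -> AA | AC | MS; M -> BA | SB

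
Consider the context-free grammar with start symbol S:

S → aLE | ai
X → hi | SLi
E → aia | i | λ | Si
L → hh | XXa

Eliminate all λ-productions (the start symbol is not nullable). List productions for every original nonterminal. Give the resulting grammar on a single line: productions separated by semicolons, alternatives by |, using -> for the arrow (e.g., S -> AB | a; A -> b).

Nullable set: {E}.
S -> aLE: E nullable, giving aL | aLE.
Drop E -> λ.
Unchanged (no nullable symbols): S -> ai; E -> Si; E -> aia; E -> i; L -> XXa; L -> hh; X -> SLi; X -> hi.

S -> aL | ai | aLE; E -> i | Si | aia; L -> hh | XXa; X -> hi | SLi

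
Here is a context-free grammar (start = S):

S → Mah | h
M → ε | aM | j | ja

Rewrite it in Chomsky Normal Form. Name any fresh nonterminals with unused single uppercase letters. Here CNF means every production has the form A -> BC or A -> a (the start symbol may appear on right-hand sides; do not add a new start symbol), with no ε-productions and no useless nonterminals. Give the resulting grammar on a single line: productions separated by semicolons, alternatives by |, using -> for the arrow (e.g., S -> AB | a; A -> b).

Nullable: {M}; after ε-elimination: S -> h | ah | Mah; M -> a | j | aM | ja.
No unit productions to eliminate.
TERM: introduce A -> a, C -> h, B -> j and substitute in every rule of length ≥2.
BIN: S -> MAC becomes S -> MD, D -> AC.

S -> h | AC | MD; A -> a; B -> j; C -> h; D -> AC; M -> a | j | AM | BA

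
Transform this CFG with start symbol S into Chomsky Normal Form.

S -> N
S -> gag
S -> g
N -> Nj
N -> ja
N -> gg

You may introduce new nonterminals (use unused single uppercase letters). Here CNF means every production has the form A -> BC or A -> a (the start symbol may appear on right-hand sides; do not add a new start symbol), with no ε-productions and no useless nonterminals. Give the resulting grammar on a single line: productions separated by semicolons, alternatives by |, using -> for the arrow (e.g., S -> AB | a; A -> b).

No ε-productions.
After unit-elimination: S -> g | Nj | gg | ja | gag; N -> Nj | gg | ja.
TERM: introduce C -> a, B -> g, A -> j and substitute in every rule of length ≥2.
BIN: S -> BCB becomes S -> BD, D -> CB.

S -> g | AC | BB | BD | NA; A -> j; B -> g; C -> a; D -> CB; N -> AC | BB | NA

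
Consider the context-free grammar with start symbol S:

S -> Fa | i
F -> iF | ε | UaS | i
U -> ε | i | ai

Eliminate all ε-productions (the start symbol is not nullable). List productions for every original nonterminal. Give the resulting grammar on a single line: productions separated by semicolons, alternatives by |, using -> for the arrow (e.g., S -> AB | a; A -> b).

Nullable set: {F, U}.
S -> Fa: F nullable, giving Fa | a.
Drop F -> ε.
F -> UaS: U nullable, giving UaS | aS.
F -> iF: F nullable, giving i | iF.
Drop U -> ε.
Unchanged (no nullable symbols): S -> i; F -> i; U -> ai; U -> i.

S -> a | i | Fa; F -> i | aS | iF | UaS; U -> i | ai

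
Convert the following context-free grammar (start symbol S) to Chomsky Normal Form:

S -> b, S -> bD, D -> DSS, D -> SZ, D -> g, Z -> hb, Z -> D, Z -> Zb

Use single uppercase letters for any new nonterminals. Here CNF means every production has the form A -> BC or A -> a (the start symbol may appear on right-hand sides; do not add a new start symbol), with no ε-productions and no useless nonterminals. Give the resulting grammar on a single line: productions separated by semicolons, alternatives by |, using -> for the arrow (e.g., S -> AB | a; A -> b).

S -> b | AD; A -> b; B -> h; C -> SS; D -> g | DC | SZ; E -> SS; Z -> g | BA | DE | SZ | ZA

No ε-productions.
After unit-elimination: S -> b | bD; D -> g | SZ | DSS; Z -> g | SZ | Zb | hb | DSS.
TERM: introduce A -> b, B -> h and substitute in every rule of length ≥2.
BIN: D -> DSS becomes D -> DC, C -> SS; Z -> DSS becomes Z -> DE, E -> SS.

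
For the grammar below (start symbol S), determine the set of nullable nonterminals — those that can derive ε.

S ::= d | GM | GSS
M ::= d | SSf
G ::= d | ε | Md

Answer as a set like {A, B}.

Directly nullable (have an ε-rule): {G}.
Not nullable: M, S — each has a terminal in every rule's right-hand side or depends on a non-nullable symbol.

{G}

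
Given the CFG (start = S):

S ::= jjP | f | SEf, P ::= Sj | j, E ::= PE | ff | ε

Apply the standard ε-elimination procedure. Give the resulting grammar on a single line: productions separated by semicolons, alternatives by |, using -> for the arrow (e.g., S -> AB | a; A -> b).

S -> f | Sf | SEf | jjP; E -> P | PE | ff; P -> j | Sj

Nullable set: {E}.
S -> SEf: E nullable, giving SEf | Sf.
Drop E -> ε.
E -> PE: E nullable, giving P | PE.
Unchanged (no nullable symbols): S -> f; S -> jjP; E -> ff; P -> Sj; P -> j.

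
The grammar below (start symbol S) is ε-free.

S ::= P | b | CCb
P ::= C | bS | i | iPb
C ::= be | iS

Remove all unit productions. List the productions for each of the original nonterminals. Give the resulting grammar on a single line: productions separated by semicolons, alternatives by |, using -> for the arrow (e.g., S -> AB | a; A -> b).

Unit productions: P->C, S->P.
Unit pairs (A ⇒* B via units): (P,C), (S,C), (S,P).
S: inherits non-unit rules of {C, P, S} → CCb | b | bS | be | i | iPb | iS.
C: inherits non-unit rules of {C} → be | iS.
P: inherits non-unit rules of {C, P} → bS | be | i | iPb | iS.

S -> b | i | bS | be | iS | CCb | iPb; C -> be | iS; P -> i | bS | be | iS | iPb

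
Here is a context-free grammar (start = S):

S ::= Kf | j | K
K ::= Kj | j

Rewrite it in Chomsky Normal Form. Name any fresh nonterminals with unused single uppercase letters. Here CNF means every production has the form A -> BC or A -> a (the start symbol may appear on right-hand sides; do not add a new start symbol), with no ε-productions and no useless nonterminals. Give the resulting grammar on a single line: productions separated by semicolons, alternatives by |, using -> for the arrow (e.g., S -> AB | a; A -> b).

No ε-productions.
After unit-elimination: S -> j | Kf | Kj; K -> j | Kj.
TERM: introduce B -> f, A -> j and substitute in every rule of length ≥2.

S -> j | KA | KB; A -> j; B -> f; K -> j | KA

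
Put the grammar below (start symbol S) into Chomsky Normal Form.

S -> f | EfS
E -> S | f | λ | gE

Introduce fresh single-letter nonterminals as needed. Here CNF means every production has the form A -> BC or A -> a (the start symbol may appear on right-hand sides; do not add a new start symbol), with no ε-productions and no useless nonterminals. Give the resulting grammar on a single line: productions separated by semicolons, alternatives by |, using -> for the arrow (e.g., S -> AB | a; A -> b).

S -> f | AS | ED; A -> f; B -> g; C -> AS; D -> AS; E -> f | g | AS | BE | EC

Nullable: {E}; after ε-elimination: S -> f | fS | EfS; E -> S | f | g | gE.
After unit-elimination: S -> f | fS | EfS; E -> f | g | fS | gE | EfS.
TERM: introduce A -> f, B -> g and substitute in every rule of length ≥2.
BIN: E -> EAS becomes E -> EC, C -> AS; S -> EAS becomes S -> ED, D -> AS.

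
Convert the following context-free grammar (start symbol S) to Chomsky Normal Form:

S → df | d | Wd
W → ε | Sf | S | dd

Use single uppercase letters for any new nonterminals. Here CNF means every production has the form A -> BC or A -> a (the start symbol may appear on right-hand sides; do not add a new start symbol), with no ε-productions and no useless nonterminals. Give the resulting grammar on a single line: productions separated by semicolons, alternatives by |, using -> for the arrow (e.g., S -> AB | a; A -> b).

Nullable: {W}; after ε-elimination: S -> d | Wd | df; W -> S | Sf | dd.
After unit-elimination: S -> d | Wd | df; W -> d | Sf | Wd | dd | df.
TERM: introduce A -> d, B -> f and substitute in every rule of length ≥2.

S -> d | AB | WA; A -> d; B -> f; W -> d | AA | AB | SB | WA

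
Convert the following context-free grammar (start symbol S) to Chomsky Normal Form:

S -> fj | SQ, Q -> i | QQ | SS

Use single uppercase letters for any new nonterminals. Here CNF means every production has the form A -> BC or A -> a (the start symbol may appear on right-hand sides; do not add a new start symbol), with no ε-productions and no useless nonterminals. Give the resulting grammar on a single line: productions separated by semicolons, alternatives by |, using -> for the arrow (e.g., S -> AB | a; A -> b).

S -> AB | SQ; A -> f; B -> j; Q -> i | QQ | SS

No ε-productions.
No unit productions to eliminate.
TERM: introduce A -> f, B -> j and substitute in every rule of length ≥2.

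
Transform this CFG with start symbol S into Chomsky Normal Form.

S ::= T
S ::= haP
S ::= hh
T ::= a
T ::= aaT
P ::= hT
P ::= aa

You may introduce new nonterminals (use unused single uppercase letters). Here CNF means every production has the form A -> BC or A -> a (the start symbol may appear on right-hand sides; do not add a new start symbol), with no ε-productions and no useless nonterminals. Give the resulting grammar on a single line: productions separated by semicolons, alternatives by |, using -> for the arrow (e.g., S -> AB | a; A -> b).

S -> a | AC | BB | BD; A -> a; B -> h; C -> AT; D -> AP; E -> AT; P -> AA | BT; T -> a | AE

No ε-productions.
After unit-elimination: S -> a | hh | aaT | haP; P -> aa | hT; T -> a | aaT.
TERM: introduce A -> a, B -> h and substitute in every rule of length ≥2.
BIN: S -> AAT becomes S -> AC, C -> AT; S -> BAP becomes S -> BD, D -> AP; T -> AAT becomes T -> AE, E -> AT.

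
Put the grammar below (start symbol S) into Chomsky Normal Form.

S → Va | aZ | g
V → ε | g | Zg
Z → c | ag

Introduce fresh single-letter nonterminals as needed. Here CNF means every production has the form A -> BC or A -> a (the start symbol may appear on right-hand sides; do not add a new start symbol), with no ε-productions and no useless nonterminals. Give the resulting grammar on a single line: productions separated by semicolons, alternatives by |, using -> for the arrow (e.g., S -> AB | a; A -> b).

Nullable: {V}; after ε-elimination: S -> a | g | Va | aZ; V -> g | Zg; Z -> c | ag.
No unit productions to eliminate.
TERM: introduce A -> a, B -> g and substitute in every rule of length ≥2.

S -> a | g | AZ | VA; A -> a; B -> g; V -> g | ZB; Z -> c | AB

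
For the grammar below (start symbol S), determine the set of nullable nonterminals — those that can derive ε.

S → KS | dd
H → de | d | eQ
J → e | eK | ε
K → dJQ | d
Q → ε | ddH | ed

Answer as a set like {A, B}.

Directly nullable (have an ε-rule): {J, Q}.
Not nullable: H, K, S — each has a terminal in every rule's right-hand side or depends on a non-nullable symbol.

{J, Q}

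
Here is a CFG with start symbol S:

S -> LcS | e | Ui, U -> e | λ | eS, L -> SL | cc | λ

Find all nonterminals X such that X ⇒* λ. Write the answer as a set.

Directly nullable (have an ε-rule): {L, U}.
Not nullable: S — each has a terminal in every rule's right-hand side or depends on a non-nullable symbol.

{L, U}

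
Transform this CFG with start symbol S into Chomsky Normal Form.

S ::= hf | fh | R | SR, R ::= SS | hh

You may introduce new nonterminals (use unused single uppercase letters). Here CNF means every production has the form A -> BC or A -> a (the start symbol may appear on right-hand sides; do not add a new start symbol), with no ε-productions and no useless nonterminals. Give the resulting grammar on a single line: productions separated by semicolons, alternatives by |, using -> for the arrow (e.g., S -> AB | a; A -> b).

No ε-productions.
After unit-elimination: S -> SR | SS | fh | hf | hh; R -> SS | hh.
TERM: introduce B -> f, A -> h and substitute in every rule of length ≥2.

S -> AA | AB | BA | SR | SS; A -> h; B -> f; R -> AA | SS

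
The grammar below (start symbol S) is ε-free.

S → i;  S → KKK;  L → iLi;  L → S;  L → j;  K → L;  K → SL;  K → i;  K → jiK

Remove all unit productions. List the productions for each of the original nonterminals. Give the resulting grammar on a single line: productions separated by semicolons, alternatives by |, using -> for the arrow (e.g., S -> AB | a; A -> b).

S -> i | KKK; K -> i | j | SL | KKK | iLi | jiK; L -> i | j | KKK | iLi

Unit productions: K->L, L->S.
Unit pairs (A ⇒* B via units): (K,L), (K,S), (L,S).
S: inherits non-unit rules of {S} → KKK | i.
K: inherits non-unit rules of {K, L, S} → KKK | SL | i | iLi | j | jiK.
L: inherits non-unit rules of {L, S} → KKK | i | iLi | j.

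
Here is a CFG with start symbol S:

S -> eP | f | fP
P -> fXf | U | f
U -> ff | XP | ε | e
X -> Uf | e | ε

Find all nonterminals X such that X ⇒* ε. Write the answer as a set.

{P, U, X}

Directly nullable (have an ε-rule): {U, X}.
P is nullable via P -> U (every symbol on the right is already known nullable).
Not nullable: S — each has a terminal in every rule's right-hand side or depends on a non-nullable symbol.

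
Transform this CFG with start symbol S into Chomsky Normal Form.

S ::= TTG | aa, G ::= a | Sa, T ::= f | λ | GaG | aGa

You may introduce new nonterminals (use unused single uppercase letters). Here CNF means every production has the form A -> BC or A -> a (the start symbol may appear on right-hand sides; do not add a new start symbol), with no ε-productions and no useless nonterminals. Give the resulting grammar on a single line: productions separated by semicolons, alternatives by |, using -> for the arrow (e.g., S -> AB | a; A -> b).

Nullable: {T}; after ε-elimination: S -> G | TG | aa | TTG; G -> a | Sa; T -> f | GaG | aGa.
After unit-elimination: S -> a | Sa | TG | aa | TTG; G -> a | Sa; T -> f | GaG | aGa.
TERM: introduce A -> a and substitute in every rule of length ≥2.
BIN: S -> TTG becomes S -> TB, B -> TG; T -> AGA becomes T -> AC, C -> GA; T -> GAG becomes T -> GD, D -> AG.

S -> a | AA | SA | TB | TG; A -> a; B -> TG; C -> GA; D -> AG; G -> a | SA; T -> f | AC | GD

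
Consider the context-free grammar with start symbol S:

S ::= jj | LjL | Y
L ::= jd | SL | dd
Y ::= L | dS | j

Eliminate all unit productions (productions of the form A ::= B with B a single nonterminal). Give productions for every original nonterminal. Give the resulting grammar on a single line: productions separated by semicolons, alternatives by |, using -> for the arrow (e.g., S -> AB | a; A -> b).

Unit productions: S->Y, Y->L.
Unit pairs (A ⇒* B via units): (S,L), (S,Y), (Y,L).
S: inherits non-unit rules of {L, S, Y} → LjL | SL | dS | dd | j | jd | jj.
L: inherits non-unit rules of {L} → SL | dd | jd.
Y: inherits non-unit rules of {L, Y} → SL | dS | dd | j | jd.

S -> j | SL | dS | dd | jd | jj | LjL; L -> SL | dd | jd; Y -> j | SL | dS | dd | jd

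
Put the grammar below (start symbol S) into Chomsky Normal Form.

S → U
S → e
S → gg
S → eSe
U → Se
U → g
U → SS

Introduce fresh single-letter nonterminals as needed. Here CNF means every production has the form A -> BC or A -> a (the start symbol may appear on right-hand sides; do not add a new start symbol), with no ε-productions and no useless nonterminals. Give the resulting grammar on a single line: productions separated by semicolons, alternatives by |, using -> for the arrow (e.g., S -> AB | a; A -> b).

S -> e | g | AC | BB | SA | SS; A -> e; B -> g; C -> SA

No ε-productions.
After unit-elimination: S -> e | g | SS | Se | gg | eSe; U -> g | SS | Se.
TERM: introduce A -> e, B -> g and substitute in every rule of length ≥2.
BIN: S -> ASA becomes S -> AC, C -> SA.
Drop unreachable/unproductive: U.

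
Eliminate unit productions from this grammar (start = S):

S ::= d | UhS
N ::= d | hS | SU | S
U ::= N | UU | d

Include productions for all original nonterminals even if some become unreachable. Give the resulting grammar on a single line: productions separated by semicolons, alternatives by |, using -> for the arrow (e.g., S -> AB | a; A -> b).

S -> d | UhS; N -> d | SU | hS | UhS; U -> d | SU | UU | hS | UhS

Unit productions: N->S, U->N.
Unit pairs (A ⇒* B via units): (N,S), (U,N), (U,S).
S: inherits non-unit rules of {S} → UhS | d.
N: inherits non-unit rules of {N, S} → SU | UhS | d | hS.
U: inherits non-unit rules of {N, S, U} → SU | UU | UhS | d | hS.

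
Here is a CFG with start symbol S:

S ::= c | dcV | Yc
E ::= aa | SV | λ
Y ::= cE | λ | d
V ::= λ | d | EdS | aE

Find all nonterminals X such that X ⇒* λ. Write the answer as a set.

{E, V, Y}

Directly nullable (have an ε-rule): {E, V, Y}.
Not nullable: S — each has a terminal in every rule's right-hand side or depends on a non-nullable symbol.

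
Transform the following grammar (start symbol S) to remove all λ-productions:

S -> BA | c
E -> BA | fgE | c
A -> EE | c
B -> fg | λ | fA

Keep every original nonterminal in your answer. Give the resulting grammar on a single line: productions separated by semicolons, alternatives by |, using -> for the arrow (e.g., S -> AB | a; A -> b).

Nullable set: {B}.
S -> BA: B nullable, giving A | BA.
Drop B -> λ.
E -> BA: B nullable, giving A | BA.
Unchanged (no nullable symbols): S -> c; A -> EE; A -> c; B -> fA; B -> fg; E -> c; E -> fgE.

S -> A | c | BA; A -> c | EE; B -> fA | fg; E -> A | c | BA | fgE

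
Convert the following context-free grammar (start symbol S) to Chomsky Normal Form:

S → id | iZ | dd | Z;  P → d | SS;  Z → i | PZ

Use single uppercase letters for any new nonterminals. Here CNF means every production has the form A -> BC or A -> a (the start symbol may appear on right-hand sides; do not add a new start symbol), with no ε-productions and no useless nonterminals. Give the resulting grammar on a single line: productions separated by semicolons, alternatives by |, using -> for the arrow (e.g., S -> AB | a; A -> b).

S -> i | AA | BA | BZ | PZ; A -> d; B -> i; P -> d | SS; Z -> i | PZ

No ε-productions.
After unit-elimination: S -> i | PZ | dd | iZ | id; P -> d | SS; Z -> i | PZ.
TERM: introduce A -> d, B -> i and substitute in every rule of length ≥2.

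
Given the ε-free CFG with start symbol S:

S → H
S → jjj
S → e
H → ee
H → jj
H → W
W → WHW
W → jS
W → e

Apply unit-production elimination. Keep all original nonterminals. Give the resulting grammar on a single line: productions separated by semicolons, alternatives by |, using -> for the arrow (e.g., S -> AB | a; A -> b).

S -> e | ee | jS | jj | WHW | jjj; H -> e | ee | jS | jj | WHW; W -> e | jS | WHW

Unit productions: H->W, S->H.
Unit pairs (A ⇒* B via units): (H,W), (S,H), (S,W).
S: inherits non-unit rules of {H, S, W} → WHW | e | ee | jS | jj | jjj.
H: inherits non-unit rules of {H, W} → WHW | e | ee | jS | jj.
W: inherits non-unit rules of {W} → WHW | e | jS.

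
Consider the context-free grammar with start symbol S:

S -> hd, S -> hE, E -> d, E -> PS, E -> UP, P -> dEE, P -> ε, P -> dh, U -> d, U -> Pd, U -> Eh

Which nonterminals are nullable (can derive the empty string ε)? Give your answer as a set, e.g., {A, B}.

{P}

Directly nullable (have an ε-rule): {P}.
Not nullable: E, S, U — each has a terminal in every rule's right-hand side or depends on a non-nullable symbol.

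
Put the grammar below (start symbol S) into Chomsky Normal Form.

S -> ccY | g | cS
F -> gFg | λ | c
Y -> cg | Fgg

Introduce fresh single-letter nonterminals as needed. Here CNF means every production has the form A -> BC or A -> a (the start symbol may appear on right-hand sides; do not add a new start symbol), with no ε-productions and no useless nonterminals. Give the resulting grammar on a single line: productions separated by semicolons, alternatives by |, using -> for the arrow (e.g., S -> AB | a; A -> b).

Nullable: {F}; after ε-elimination: S -> g | cS | ccY; F -> c | gg | gFg; Y -> cg | gg | Fgg.
No unit productions to eliminate.
TERM: introduce B -> c, A -> g and substitute in every rule of length ≥2.
BIN: F -> AFA becomes F -> AC, C -> FA; S -> BBY becomes S -> BD, D -> BY; Y -> FAA becomes Y -> FE, E -> AA.

S -> g | BD | BS; A -> g; B -> c; C -> FA; D -> BY; E -> AA; F -> c | AA | AC; Y -> AA | BA | FE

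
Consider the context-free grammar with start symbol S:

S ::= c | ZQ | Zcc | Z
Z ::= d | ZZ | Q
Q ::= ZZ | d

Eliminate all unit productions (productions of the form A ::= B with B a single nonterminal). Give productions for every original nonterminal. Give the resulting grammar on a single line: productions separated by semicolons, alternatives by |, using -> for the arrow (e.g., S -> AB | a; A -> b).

Unit productions: S->Z, Z->Q.
Unit pairs (A ⇒* B via units): (S,Q), (S,Z), (Z,Q).
S: inherits non-unit rules of {Q, S, Z} → ZQ | ZZ | Zcc | c | d.
Q: inherits non-unit rules of {Q} → ZZ | d.
Z: inherits non-unit rules of {Q, Z} → ZZ | d.

S -> c | d | ZQ | ZZ | Zcc; Q -> d | ZZ; Z -> d | ZZ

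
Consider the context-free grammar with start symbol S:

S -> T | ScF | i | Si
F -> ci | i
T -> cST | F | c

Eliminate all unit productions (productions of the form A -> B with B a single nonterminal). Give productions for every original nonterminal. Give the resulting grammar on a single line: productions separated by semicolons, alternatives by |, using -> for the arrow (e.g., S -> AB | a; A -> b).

Unit productions: S->T, T->F.
Unit pairs (A ⇒* B via units): (S,F), (S,T), (T,F).
S: inherits non-unit rules of {F, S, T} → ScF | Si | c | cST | ci | i.
F: inherits non-unit rules of {F} → ci | i.
T: inherits non-unit rules of {F, T} → c | cST | ci | i.

S -> c | i | Si | ci | ScF | cST; F -> i | ci; T -> c | i | ci | cST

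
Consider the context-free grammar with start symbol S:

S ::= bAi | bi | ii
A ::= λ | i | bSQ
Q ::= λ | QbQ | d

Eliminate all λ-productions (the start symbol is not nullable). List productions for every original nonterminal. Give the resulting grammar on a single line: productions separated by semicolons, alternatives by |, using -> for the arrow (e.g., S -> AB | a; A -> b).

S -> bi | ii | bAi; A -> i | bS | bSQ; Q -> b | d | Qb | bQ | QbQ

Nullable set: {A, Q}.
S -> bAi: A nullable, giving bAi | bi.
Drop A -> λ.
A -> bSQ: Q nullable, giving bS | bSQ.
Drop Q -> λ.
Q -> QbQ: Q, Q nullable, giving Qb | QbQ | b | bQ.
Unchanged (no nullable symbols): S -> bi; S -> ii; A -> i; Q -> d.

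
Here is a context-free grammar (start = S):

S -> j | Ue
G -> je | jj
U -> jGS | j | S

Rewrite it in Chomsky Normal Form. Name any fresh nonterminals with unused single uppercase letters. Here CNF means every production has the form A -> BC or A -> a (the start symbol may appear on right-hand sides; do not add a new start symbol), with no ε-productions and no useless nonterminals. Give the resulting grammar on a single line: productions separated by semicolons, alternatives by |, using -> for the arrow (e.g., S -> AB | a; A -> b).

S -> j | UB; A -> j; B -> e; C -> GS; G -> AA | AB; U -> j | AC | UB

No ε-productions.
After unit-elimination: S -> j | Ue; G -> je | jj; U -> j | Ue | jGS.
TERM: introduce B -> e, A -> j and substitute in every rule of length ≥2.
BIN: U -> AGS becomes U -> AC, C -> GS.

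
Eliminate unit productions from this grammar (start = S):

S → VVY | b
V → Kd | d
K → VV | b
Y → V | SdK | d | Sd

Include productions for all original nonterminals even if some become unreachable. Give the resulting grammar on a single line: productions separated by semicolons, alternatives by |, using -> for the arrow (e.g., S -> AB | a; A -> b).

S -> b | VVY; K -> b | VV; V -> d | Kd; Y -> d | Kd | Sd | SdK

Unit productions: Y->V.
Unit pairs (A ⇒* B via units): (Y,V).
S: inherits non-unit rules of {S} → VVY | b.
K: inherits non-unit rules of {K} → VV | b.
V: inherits non-unit rules of {V} → Kd | d.
Y: inherits non-unit rules of {V, Y} → Kd | Sd | SdK | d.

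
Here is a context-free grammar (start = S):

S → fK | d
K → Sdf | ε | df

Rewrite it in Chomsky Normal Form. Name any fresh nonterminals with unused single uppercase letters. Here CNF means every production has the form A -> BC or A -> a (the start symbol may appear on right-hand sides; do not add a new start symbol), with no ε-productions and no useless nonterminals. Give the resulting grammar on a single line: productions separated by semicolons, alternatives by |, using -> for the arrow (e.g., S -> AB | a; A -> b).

Nullable: {K}; after ε-elimination: S -> d | f | fK; K -> df | Sdf.
No unit productions to eliminate.
TERM: introduce A -> d, B -> f and substitute in every rule of length ≥2.
BIN: K -> SAB becomes K -> SC, C -> AB.

S -> d | f | BK; A -> d; B -> f; C -> AB; K -> AB | SC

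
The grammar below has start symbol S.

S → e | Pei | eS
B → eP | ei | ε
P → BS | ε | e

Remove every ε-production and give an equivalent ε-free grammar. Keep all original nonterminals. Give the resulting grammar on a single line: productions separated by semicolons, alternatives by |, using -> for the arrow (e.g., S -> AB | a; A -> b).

Nullable set: {B, P}.
S -> Pei: P nullable, giving Pei | ei.
Drop B -> ε.
B -> eP: P nullable, giving e | eP.
Drop P -> ε.
P -> BS: B nullable, giving BS | S.
Unchanged (no nullable symbols): S -> e; S -> eS; B -> ei; P -> e.

S -> e | eS | ei | Pei; B -> e | eP | ei; P -> S | e | BS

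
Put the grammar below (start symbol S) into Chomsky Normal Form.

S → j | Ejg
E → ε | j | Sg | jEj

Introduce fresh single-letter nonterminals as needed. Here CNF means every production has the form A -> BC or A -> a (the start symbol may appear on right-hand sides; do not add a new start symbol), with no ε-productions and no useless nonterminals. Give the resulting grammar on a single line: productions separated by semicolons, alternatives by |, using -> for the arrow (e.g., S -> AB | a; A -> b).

S -> j | BA | ED; A -> g; B -> j; C -> EB; D -> BA; E -> j | BB | BC | SA

Nullable: {E}; after ε-elimination: S -> j | jg | Ejg; E -> j | Sg | jj | jEj.
No unit productions to eliminate.
TERM: introduce A -> g, B -> j and substitute in every rule of length ≥2.
BIN: E -> BEB becomes E -> BC, C -> EB; S -> EBA becomes S -> ED, D -> BA.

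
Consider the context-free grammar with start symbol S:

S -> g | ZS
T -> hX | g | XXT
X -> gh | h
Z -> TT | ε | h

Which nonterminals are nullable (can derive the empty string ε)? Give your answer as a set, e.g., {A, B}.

Directly nullable (have an ε-rule): {Z}.
Not nullable: S, T, X — each has a terminal in every rule's right-hand side or depends on a non-nullable symbol.

{Z}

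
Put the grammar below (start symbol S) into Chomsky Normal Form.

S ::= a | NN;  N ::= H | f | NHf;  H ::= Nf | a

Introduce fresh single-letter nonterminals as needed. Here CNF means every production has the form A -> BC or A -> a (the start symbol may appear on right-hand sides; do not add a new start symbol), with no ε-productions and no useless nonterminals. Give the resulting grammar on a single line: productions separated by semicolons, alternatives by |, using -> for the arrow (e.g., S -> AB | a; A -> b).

No ε-productions.
After unit-elimination: S -> a | NN; H -> a | Nf; N -> a | f | Nf | NHf.
TERM: introduce A -> f and substitute in every rule of length ≥2.
BIN: N -> NHA becomes N -> NB, B -> HA.

S -> a | NN; A -> f; B -> HA; H -> a | NA; N -> a | f | NA | NB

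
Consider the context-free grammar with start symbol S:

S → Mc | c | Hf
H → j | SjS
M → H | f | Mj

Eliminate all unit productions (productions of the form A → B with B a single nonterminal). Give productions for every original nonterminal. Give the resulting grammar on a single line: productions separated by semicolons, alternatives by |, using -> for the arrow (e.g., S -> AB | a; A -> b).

Unit productions: M->H.
Unit pairs (A ⇒* B via units): (M,H).
S: inherits non-unit rules of {S} → Hf | Mc | c.
H: inherits non-unit rules of {H} → SjS | j.
M: inherits non-unit rules of {H, M} → Mj | SjS | f | j.

S -> c | Hf | Mc; H -> j | SjS; M -> f | j | Mj | SjS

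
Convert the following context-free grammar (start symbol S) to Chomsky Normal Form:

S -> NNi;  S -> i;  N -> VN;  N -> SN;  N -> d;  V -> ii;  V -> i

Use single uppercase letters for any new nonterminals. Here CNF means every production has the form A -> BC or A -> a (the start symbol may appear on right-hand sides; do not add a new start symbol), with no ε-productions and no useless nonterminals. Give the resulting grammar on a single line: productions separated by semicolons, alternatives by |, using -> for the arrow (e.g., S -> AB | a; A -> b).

No ε-productions.
No unit productions to eliminate.
TERM: introduce A -> i and substitute in every rule of length ≥2.
BIN: S -> NNA becomes S -> NB, B -> NA.

S -> i | NB; A -> i; B -> NA; N -> d | SN | VN; V -> i | AA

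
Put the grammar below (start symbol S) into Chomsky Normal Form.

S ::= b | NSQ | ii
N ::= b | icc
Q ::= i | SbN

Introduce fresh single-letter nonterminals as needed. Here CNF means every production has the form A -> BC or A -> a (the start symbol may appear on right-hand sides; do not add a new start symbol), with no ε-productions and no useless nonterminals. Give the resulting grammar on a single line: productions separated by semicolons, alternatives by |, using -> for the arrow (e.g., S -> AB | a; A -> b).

No ε-productions.
No unit productions to eliminate.
TERM: introduce C -> b, B -> c, A -> i and substitute in every rule of length ≥2.
BIN: N -> ABB becomes N -> AD, D -> BB; Q -> SCN becomes Q -> SE, E -> CN; S -> NSQ becomes S -> NF, F -> SQ.

S -> b | AA | NF; A -> i; B -> c; C -> b; D -> BB; E -> CN; F -> SQ; N -> b | AD; Q -> i | SE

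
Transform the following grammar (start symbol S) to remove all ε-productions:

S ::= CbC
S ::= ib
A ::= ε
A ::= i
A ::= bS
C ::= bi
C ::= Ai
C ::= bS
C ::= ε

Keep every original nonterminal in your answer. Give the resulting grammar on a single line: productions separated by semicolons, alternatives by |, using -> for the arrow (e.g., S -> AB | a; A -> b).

S -> b | Cb | bC | ib | CbC; A -> i | bS; C -> i | Ai | bS | bi

Nullable set: {A, C}.
S -> CbC: C, C nullable, giving Cb | CbC | b | bC.
Drop A -> ε.
Drop C -> ε.
C -> Ai: A nullable, giving Ai | i.
Unchanged (no nullable symbols): S -> ib; A -> bS; A -> i; C -> bS; C -> bi.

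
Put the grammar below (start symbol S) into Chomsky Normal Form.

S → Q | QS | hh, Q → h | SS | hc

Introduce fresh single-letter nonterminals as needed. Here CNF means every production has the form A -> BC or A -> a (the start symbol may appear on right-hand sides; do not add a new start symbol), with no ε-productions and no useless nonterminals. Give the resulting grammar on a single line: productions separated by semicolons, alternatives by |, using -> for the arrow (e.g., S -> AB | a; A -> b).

No ε-productions.
After unit-elimination: S -> h | QS | SS | hc | hh; Q -> h | SS | hc.
TERM: introduce B -> c, A -> h and substitute in every rule of length ≥2.

S -> h | AA | AB | QS | SS; A -> h; B -> c; Q -> h | AB | SS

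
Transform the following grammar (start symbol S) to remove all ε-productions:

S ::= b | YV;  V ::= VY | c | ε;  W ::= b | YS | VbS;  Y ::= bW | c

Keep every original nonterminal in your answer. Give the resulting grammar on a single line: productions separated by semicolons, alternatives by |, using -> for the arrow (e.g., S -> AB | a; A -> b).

Nullable set: {V}.
S -> YV: V nullable, giving Y | YV.
Drop V -> ε.
V -> VY: V nullable, giving VY | Y.
W -> VbS: V nullable, giving VbS | bS.
Unchanged (no nullable symbols): S -> b; V -> c; W -> YS; W -> b; Y -> bW; Y -> c.

S -> Y | b | YV; V -> Y | c | VY; W -> b | YS | bS | VbS; Y -> c | bW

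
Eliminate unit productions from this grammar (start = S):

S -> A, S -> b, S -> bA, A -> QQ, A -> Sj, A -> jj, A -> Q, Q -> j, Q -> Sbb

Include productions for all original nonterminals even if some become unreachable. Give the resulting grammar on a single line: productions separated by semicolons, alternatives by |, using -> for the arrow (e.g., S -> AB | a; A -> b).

Unit productions: A->Q, S->A.
Unit pairs (A ⇒* B via units): (A,Q), (S,A), (S,Q).
S: inherits non-unit rules of {A, Q, S} → QQ | Sbb | Sj | b | bA | j | jj.
A: inherits non-unit rules of {A, Q} → QQ | Sbb | Sj | j | jj.
Q: inherits non-unit rules of {Q} → Sbb | j.

S -> b | j | QQ | Sj | bA | jj | Sbb; A -> j | QQ | Sj | jj | Sbb; Q -> j | Sbb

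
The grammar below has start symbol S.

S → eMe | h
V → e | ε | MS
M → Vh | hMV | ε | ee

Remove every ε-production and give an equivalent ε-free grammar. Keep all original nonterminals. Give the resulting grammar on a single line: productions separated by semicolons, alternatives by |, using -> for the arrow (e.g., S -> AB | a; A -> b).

S -> h | ee | eMe; M -> h | Vh | ee | hM | hV | hMV; V -> S | e | MS

Nullable set: {M, V}.
S -> eMe: M nullable, giving eMe | ee.
Drop M -> ε.
M -> Vh: V nullable, giving Vh | h.
M -> hMV: M, V nullable, giving h | hM | hMV | hV.
Drop V -> ε.
V -> MS: M nullable, giving MS | S.
Unchanged (no nullable symbols): S -> h; M -> ee; V -> e.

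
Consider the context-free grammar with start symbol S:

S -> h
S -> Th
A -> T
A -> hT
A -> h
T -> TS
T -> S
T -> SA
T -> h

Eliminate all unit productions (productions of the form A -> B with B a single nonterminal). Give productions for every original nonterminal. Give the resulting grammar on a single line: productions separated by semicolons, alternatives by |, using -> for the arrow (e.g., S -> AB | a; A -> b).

S -> h | Th; A -> h | SA | TS | Th | hT; T -> h | SA | TS | Th

Unit productions: A->T, T->S.
Unit pairs (A ⇒* B via units): (A,S), (A,T), (T,S).
S: inherits non-unit rules of {S} → Th | h.
A: inherits non-unit rules of {A, S, T} → SA | TS | Th | h | hT.
T: inherits non-unit rules of {S, T} → SA | TS | Th | h.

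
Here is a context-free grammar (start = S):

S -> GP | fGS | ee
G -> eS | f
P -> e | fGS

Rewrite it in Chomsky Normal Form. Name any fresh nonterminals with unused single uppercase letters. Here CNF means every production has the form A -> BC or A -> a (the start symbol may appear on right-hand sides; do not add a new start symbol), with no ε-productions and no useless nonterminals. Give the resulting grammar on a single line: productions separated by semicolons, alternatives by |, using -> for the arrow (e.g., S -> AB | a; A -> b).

No ε-productions.
No unit productions to eliminate.
TERM: introduce A -> e, B -> f and substitute in every rule of length ≥2.
BIN: P -> BGS becomes P -> BC, C -> GS; S -> BGS becomes S -> BD, D -> GS.

S -> AA | BD | GP; A -> e; B -> f; C -> GS; D -> GS; G -> f | AS; P -> e | BC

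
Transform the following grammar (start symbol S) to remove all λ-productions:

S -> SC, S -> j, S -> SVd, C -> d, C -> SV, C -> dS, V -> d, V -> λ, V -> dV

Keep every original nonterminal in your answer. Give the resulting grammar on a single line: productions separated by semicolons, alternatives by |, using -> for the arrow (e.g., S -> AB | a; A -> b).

S -> j | SC | Sd | SVd; C -> S | d | SV | dS; V -> d | dV

Nullable set: {V}.
S -> SVd: V nullable, giving SVd | Sd.
C -> SV: V nullable, giving S | SV.
Drop V -> λ.
V -> dV: V nullable, giving d | dV.
Unchanged (no nullable symbols): S -> SC; S -> j; C -> d; C -> dS; V -> d.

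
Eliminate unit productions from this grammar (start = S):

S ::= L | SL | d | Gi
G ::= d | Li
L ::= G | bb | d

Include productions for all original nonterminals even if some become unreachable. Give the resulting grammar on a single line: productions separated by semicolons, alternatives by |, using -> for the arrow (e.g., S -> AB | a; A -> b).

Unit productions: L->G, S->L.
Unit pairs (A ⇒* B via units): (L,G), (S,G), (S,L).
S: inherits non-unit rules of {G, L, S} → Gi | Li | SL | bb | d.
G: inherits non-unit rules of {G} → Li | d.
L: inherits non-unit rules of {G, L} → Li | bb | d.

S -> d | Gi | Li | SL | bb; G -> d | Li; L -> d | Li | bb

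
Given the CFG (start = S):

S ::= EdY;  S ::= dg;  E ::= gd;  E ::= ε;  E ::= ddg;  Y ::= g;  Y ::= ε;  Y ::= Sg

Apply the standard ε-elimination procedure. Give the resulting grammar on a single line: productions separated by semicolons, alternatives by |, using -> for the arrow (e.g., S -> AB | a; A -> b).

S -> d | Ed | dY | dg | EdY; E -> gd | ddg; Y -> g | Sg

Nullable set: {E, Y}.
S -> EdY: E, Y nullable, giving Ed | EdY | d | dY.
Drop E -> ε.
Drop Y -> ε.
Unchanged (no nullable symbols): S -> dg; E -> ddg; E -> gd; Y -> Sg; Y -> g.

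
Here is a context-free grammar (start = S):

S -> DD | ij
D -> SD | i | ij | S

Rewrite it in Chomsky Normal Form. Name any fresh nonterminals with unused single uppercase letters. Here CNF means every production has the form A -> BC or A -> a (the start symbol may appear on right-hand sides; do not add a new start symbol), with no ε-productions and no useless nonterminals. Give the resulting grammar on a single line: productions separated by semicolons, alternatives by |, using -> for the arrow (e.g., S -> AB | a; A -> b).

No ε-productions.
After unit-elimination: S -> DD | ij; D -> i | DD | SD | ij.
TERM: introduce A -> i, B -> j and substitute in every rule of length ≥2.

S -> AB | DD; A -> i; B -> j; D -> i | AB | DD | SD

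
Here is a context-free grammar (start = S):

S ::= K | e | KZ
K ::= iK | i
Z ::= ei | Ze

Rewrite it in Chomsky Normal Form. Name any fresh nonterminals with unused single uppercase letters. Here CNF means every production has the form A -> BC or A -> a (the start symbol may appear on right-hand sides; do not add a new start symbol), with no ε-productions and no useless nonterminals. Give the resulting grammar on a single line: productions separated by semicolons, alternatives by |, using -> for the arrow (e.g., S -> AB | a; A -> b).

S -> e | i | AK | KZ; A -> i; B -> e; K -> i | AK; Z -> BA | ZB

No ε-productions.
After unit-elimination: S -> e | i | KZ | iK; K -> i | iK; Z -> Ze | ei.
TERM: introduce B -> e, A -> i and substitute in every rule of length ≥2.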